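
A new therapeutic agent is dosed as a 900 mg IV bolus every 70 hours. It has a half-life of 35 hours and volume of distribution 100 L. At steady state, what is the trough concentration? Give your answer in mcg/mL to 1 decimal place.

3.0 mcg/mL

The dosing interval is 2 half-lives, so f = 2^(−2) = 0.25.
Accumulation ratio R = 1/(1 − f) = 1/0.75 = 4/3.
Single-dose peak C₀ = D/Vd = 900/100 = 9 mcg/mL.
Steady-state peak Cmax,ss = C₀·R = 9 × 4/3 ≈ 12.000 mcg/mL.
Steady-state trough Cmin,ss = Cmax,ss·f ≈ 12.000 × 0.25 ≈ 3.000 mcg/mL.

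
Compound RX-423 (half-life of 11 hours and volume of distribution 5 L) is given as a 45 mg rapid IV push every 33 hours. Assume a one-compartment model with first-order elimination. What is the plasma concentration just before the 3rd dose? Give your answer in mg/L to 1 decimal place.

f = (1/2)^(τ/t½) = (1/2)^(33/11) ≈ 0.1250.
C₀ = D/Vd = 45/5 ≈ 9.000 mg/L.
Before the 3rd dose, 2 doses have been given. Superposition: Cmin = C₀·(f + f²).
≈ 9.000 × (0.1250 + 0.0156) ≈ 9.000 × 0.1406 ≈ 1.265 mg/L.

1.3 mg/L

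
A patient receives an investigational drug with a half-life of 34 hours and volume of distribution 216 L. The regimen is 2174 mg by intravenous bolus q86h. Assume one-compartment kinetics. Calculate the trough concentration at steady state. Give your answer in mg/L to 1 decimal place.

τ/t½ = 86/34 ≈ 2.5294, so fraction remaining f = (1/2)^(86/34) ≈ 0.1732.
Single-dose peak C₀ = D/Vd = 2174/216 ≈ 10.065 mg/L.
Steady-state trough Cmin,ss = C₀·f/(1−f) ≈ 10.065 × 0.1732/0.8268 ≈ 2.108 mg/L.

2.1 mg/L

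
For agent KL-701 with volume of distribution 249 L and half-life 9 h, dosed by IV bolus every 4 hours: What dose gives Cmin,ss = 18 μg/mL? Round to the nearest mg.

1617 mg

τ/t½ = 4/9 ≈ 0.44444, so f = (1/2)^(4/9) ≈ 0.734867.
Cmin,ss = (D/Vd)·f/(1−f), so D = Cmin,ss·Vd·(1−f)/f.
D = 18 × 249 × (1−f)/f ≈ 18 × 249 × 0.36079 ≈ 1617.06 mg.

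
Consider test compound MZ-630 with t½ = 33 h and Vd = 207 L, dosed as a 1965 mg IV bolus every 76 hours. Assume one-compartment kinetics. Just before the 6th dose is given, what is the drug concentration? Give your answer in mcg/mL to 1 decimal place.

2.4 mcg/mL

f = (1/2)^(τ/t½) = (1/2)^(76/33) ≈ 0.2026.
C₀ = D/Vd = 1965/207 ≈ 9.493 mcg/mL.
Before the 6th dose, 5 doses have been given. Superposition: Cmin = C₀·(f + f² + … + f^5).
≈ 9.493 × (0.2026 + 0.0410 + 0.0083 + 0.0017 + 0.0003) ≈ 9.493 × 0.2539 ≈ 2.410 mcg/mL.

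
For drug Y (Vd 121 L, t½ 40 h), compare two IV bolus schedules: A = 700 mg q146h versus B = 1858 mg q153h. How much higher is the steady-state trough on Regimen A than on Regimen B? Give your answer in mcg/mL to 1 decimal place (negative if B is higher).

-0.7 mcg/mL

Regimen A: f = (1/2)^(146/40) ≈ 0.0797; Cmin,ss = (700/121)·f/(1−f) ≈ 0.501 mcg/mL.
Regimen B: f = (1/2)^(153/40) ≈ 0.0706; Cmin,ss = (1858/121)·f/(1−f) ≈ 1.166 mcg/mL.
Difference ≈ 0.501 − 1.166 ≈ -0.665 mcg/mL.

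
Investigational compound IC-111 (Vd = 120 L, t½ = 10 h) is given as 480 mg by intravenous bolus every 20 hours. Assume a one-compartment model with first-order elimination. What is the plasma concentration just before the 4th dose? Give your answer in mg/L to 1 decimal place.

1.3 mg/L

f = (1/2)^(τ/t½) = (1/2)^(20/10) ≈ 0.2500.
C₀ = D/Vd = 480/120 ≈ 4.000 mg/L.
Before the 4th dose, 3 doses have been given. Superposition: Cmin = C₀·(f + f² + … + f^3).
≈ 4.000 × (0.2500 + 0.0625 + 0.0156) ≈ 4.000 × 0.3281 ≈ 1.312 mg/L.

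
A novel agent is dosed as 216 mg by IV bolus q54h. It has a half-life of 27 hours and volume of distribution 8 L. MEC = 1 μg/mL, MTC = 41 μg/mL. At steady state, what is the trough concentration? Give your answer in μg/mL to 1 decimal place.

τ = 54 h = 2 half-lives, so f = (1/2)^2 = 0.25.
At steady state, R = 1/(1 − 0.25) = 4/3.
Single-dose peak C₀ = D/Vd = 216/8 = 27 μg/mL.
Steady-state peak Cmax,ss = C₀·R = 27 × 4/3 ≈ 36.000 μg/mL.
Steady-state trough Cmin,ss = Cmax,ss·f ≈ 36.000 × 0.25 ≈ 9.000 μg/mL.
Trough 9.0 μg/mL vs MEC 1 μg/mL: adequate.

9.0 μg/mL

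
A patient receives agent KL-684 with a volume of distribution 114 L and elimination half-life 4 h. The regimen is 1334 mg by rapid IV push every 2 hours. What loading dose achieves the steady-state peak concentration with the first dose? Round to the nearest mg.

4555 mg

f = (1/2)^(2/4) ≈ 0.707107; accumulation ratio R = 1/(1−f) ≈ 3.41422.
Loading dose to hit Cmax,ss on first dose: D_load = D_maint·R ≈ 1334 × 3.41422 ≈ 4554.57 mg.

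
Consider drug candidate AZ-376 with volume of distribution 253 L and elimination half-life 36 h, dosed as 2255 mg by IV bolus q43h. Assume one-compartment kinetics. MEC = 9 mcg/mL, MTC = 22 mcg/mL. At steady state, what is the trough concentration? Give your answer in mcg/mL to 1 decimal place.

6.9 mcg/mL

τ/t½ = 43/36 ≈ 1.1944, so fraction remaining f = (1/2)^(43/36) ≈ 0.4370.
Single-dose peak C₀ = D/Vd = 2255/253 ≈ 8.913 mcg/mL.
Steady-state trough Cmin,ss = C₀·f/(1−f) ≈ 8.913 × 0.4370/0.5630 ≈ 6.918 mcg/mL.
Trough 6.9 mcg/mL vs MEC 9 mcg/mL: subtherapeutic.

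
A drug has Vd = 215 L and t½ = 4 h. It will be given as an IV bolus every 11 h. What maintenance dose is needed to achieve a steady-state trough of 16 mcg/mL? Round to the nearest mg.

τ/t½ = 11/4 ≈ 2.75, so f = (1/2)^(11/4) ≈ 0.148651.
Cmin,ss = (D/Vd)·f/(1−f), so D = Cmin,ss·Vd·(1−f)/f.
D = 16 × 215 × (1−f)/f ≈ 16 × 215 × 5.72717 ≈ 19701.46 mg.

19701 mg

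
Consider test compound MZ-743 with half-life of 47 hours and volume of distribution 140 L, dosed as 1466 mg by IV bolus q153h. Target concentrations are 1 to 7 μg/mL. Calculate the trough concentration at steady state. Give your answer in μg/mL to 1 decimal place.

1.2 μg/mL

τ/t½ = 153/47 ≈ 3.2553, so fraction remaining f = (1/2)^(153/47) ≈ 0.1047.
Each bolus raises the concentration by D/Vd = 1466/140 ≈ 10.471 μg/mL.
Steady-state trough Cmin,ss = C₀·f/(1−f) ≈ 10.471 × 0.1047/0.8953 ≈ 1.225 μg/mL.
Trough 1.2 μg/mL vs MEC 1 μg/mL: adequate.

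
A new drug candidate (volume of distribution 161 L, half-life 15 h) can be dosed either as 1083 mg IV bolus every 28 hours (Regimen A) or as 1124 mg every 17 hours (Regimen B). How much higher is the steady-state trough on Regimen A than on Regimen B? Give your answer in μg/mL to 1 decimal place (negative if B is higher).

Regimen A: f = (1/2)^(28/15) ≈ 0.2742; Cmin,ss = (1083/161)·f/(1−f) ≈ 2.541 μg/mL.
Regimen B: f = (1/2)^(17/15) ≈ 0.4559; Cmin,ss = (1124/161)·f/(1−f) ≈ 5.850 μg/mL.
Difference ≈ 2.541 − 5.850 ≈ -3.309 μg/mL.

-3.3 μg/mL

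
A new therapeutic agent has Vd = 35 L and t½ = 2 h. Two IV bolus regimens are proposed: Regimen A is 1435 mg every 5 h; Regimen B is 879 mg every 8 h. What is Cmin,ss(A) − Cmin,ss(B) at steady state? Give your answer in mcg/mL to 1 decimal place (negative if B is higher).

Regimen A: f = (1/2)^(5/2) ≈ 0.1768; Cmin,ss = (1435/35)·f/(1−f) ≈ 8.806 mcg/mL.
Regimen B: f = (1/2)^(8/2) ≈ 0.0625; Cmin,ss = (879/35)·f/(1−f) ≈ 1.674 mcg/mL.
Difference ≈ 8.806 − 1.674 ≈ 7.132 mcg/mL.

7.1 mcg/mL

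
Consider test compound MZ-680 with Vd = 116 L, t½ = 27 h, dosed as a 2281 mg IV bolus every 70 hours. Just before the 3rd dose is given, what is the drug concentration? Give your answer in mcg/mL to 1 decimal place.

3.8 mcg/mL

f = (1/2)^(τ/t½) = (1/2)^(70/27) ≈ 0.1658.
C₀ = D/Vd = 2281/116 ≈ 19.664 mcg/mL.
Before the 3rd dose, 2 doses have been given. Superposition: Cmin = C₀·(f + f²).
≈ 19.664 × (0.1658 + 0.0275) ≈ 19.664 × 0.1933 ≈ 3.801 mcg/mL.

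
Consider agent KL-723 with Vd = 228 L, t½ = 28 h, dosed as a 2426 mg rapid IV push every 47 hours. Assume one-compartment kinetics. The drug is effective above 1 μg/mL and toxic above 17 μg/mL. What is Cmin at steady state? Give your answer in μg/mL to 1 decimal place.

Over one 47-h interval, 47/28 ≈ 1.6786 half-lives elapse, leaving f ≈ 0.3124 of each dose.
At steady state, accumulation factor R = 1/(1 − e^(−kτ)) ≈ 1.4543.
Single-dose peak C₀ = D/Vd = 2426/228 ≈ 10.640 μg/mL.
Steady-state peak Cmax,ss = C₀·R ≈ 10.640 × 1.4543 ≈ 15.474 μg/mL.
Steady-state trough Cmin,ss = Cmax,ss·f ≈ 15.474 × 0.3124 ≈ 4.834 μg/mL.
Trough 4.8 μg/mL vs MEC 1 μg/mL: adequate.

4.8 μg/mL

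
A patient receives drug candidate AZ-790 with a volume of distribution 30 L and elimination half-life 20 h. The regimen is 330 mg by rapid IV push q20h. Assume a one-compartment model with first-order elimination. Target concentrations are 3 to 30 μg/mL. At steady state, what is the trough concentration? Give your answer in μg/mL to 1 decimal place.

11.0 μg/mL

The dosing interval is 1 half-life, so f = 2^(−1) = 0.5.
At steady state, R = 1/(1 − 0.5) = 2/1.
Single-dose peak C₀ = D/Vd = 330/30 = 11 μg/mL.
Steady-state peak Cmax,ss = C₀·R = 11 × 2/1 ≈ 22.000 μg/mL.
Steady-state trough Cmin,ss = Cmax,ss·f ≈ 22.000 × 0.5 ≈ 11.000 μg/mL.
Trough 11.0 μg/mL vs MEC 3 μg/mL: adequate.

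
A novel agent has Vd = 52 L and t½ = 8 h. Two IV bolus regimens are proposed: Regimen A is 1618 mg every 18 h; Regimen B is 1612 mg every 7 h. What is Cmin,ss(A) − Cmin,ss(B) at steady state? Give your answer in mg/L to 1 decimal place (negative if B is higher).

Regimen A: f = (1/2)^(18/8) ≈ 0.2102; Cmin,ss = (1618/52)·f/(1−f) ≈ 8.281 mg/L.
Regimen B: f = (1/2)^(7/8) ≈ 0.5453; Cmin,ss = (1612/52)·f/(1−f) ≈ 37.177 mg/L.
Difference ≈ 8.281 − 37.177 ≈ -28.896 mg/L.

-28.9 mg/L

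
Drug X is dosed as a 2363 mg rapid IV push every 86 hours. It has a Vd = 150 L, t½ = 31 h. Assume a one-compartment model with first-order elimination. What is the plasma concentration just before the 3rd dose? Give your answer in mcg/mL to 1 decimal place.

2.6 mcg/mL

f = (1/2)^(τ/t½) = (1/2)^(86/31) ≈ 0.1462.
C₀ = D/Vd = 2363/150 ≈ 15.753 mcg/mL.
Before the 3rd dose, 2 doses have been given. Superposition: Cmin = C₀·(f + f²).
≈ 15.753 × (0.1462 + 0.0214) ≈ 15.753 × 0.1676 ≈ 2.640 mcg/mL.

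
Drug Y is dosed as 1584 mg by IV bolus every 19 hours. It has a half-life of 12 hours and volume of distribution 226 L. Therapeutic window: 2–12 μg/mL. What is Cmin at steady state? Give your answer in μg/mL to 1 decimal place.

3.5 μg/mL

τ/t½ = 19/12 ≈ 1.5833, so fraction remaining f = (1/2)^(19/12) ≈ 0.3337.
Accumulation ratio R = 1/(1 − f) ≈ 1/0.6663 ≈ 1.5008.
Single-dose peak C₀ = D/Vd = 1584/226 ≈ 7.009 μg/mL.
Steady-state peak Cmax,ss = C₀·R ≈ 7.009 × 1.5008 ≈ 10.519 μg/mL.
One interval later, Cmin,ss = Cmax,ss·e^(−kτ) ≈ 10.519 × 0.3337 ≈ 3.510 μg/mL.
Trough 3.5 μg/mL vs MEC 2 μg/mL: adequate.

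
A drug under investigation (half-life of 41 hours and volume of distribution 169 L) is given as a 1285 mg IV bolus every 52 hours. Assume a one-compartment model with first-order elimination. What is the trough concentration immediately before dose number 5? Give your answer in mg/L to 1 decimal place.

f = (1/2)^(τ/t½) = (1/2)^(52/41) ≈ 0.4152.
C₀ = D/Vd = 1285/169 ≈ 7.604 mg/L.
Before the 5th dose, 4 doses have been given. Superposition: Cmin = C₀·(f + f² + … + f^4).
≈ 7.604 × (0.4152 + 0.1724 + 0.0716 + 0.0297) ≈ 7.604 × 0.6889 ≈ 5.238 mg/L.

5.2 mg/L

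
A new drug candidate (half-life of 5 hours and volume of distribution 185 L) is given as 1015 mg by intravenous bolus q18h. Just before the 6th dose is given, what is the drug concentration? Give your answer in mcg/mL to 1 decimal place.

f = (1/2)^(τ/t½) = (1/2)^(18/5) ≈ 0.0825.
C₀ = D/Vd = 1015/185 ≈ 5.486 mcg/mL.
Before the 6th dose, 5 doses have been given. Superposition: Cmin = C₀·(f + f² + … + f^5).
≈ 5.486 × (0.0825 + 0.0068 + 0.0006 + 0.0000 + 0.0000) ≈ 5.486 × 0.0899 ≈ 0.493 mcg/mL.

0.5 mcg/mL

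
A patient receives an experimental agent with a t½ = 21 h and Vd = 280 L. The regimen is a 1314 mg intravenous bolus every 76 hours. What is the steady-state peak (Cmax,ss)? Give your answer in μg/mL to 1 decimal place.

k = ln2/t½ = ln2/21 ≈ 0.033007 h⁻¹; fraction remaining f = e^(−kτ) = e^(−0.033007×76) ≈ 0.0814.
Accumulation ratio R = 1/(1 − f) ≈ 1/0.9186 ≈ 1.0886.
Each bolus raises the concentration by D/Vd = 1314/280 ≈ 4.693 μg/mL.
Steady-state peak Cmax,ss = C₀·R ≈ 4.693 × 1.0886 ≈ 5.109 μg/mL.

5.1 μg/mL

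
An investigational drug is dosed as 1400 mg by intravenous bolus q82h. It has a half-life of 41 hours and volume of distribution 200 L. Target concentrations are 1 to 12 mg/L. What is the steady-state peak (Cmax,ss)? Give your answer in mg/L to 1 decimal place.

9.3 mg/L

τ = 82 h = 2 half-lives, so f = (1/2)^2 = 0.25.
At steady state, R = 1/(1 − 0.25) = 4/3.
Single-dose peak C₀ = D/Vd = 1400/200 = 7 mg/L.
Steady-state peak Cmax,ss = C₀·R = 7 × 4/3 ≈ 9.333 mg/L.
Peak 9.3 mg/L vs MTC 12 mg/L: below toxic threshold.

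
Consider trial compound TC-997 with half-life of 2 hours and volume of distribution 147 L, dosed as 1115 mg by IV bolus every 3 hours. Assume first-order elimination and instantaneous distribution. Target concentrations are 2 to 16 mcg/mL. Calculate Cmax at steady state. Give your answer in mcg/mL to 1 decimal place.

11.7 mcg/mL

k = ln2/t½ = ln2/2 ≈ 0.346574 h⁻¹; fraction remaining f = e^(−kτ) = e^(−0.346574×3) ≈ 0.3536.
Accumulation ratio R = 1/(1 − f) ≈ 1/0.6464 ≈ 1.5470.
Single-dose peak C₀ = D/Vd = 1115/147 ≈ 7.585 mcg/mL.
Steady-state peak Cmax,ss = C₀·R ≈ 7.585 × 1.5470 ≈ 11.734 mcg/mL.
Peak 11.7 mcg/mL vs MTC 16 mcg/mL: below toxic threshold.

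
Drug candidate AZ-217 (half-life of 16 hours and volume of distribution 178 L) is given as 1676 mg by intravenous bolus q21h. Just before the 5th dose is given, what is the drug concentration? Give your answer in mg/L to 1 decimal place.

6.2 mg/L

f = (1/2)^(τ/t½) = (1/2)^(21/16) ≈ 0.4026.
C₀ = D/Vd = 1676/178 ≈ 9.416 mg/L.
Before the 5th dose, 4 doses have been given. Superposition: Cmin = C₀·(f + f² + … + f^4).
≈ 9.416 × (0.4026 + 0.1621 + 0.0653 + 0.0263) ≈ 9.416 × 0.6563 ≈ 6.180 mg/L.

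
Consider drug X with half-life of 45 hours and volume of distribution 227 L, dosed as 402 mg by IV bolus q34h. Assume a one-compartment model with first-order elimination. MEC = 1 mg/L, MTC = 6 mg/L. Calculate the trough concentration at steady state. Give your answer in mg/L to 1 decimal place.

Over one 34-h interval, 34/45 ≈ 0.75556 half-lives elapse, leaving f ≈ 0.5923 of each dose.
Single-dose peak C₀ = D/Vd = 402/227 ≈ 1.771 mg/L.
Steady-state trough Cmin,ss = C₀·f/(1−f) ≈ 1.771 × 0.5923/0.4077 ≈ 2.573 mg/L.
Trough 2.6 mg/L vs MEC 1 mg/L: adequate.

2.6 mg/L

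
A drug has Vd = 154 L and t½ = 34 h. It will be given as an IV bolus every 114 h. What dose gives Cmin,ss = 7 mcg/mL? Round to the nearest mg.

9936 mg

τ/t½ = 114/34 ≈ 3.3529, so f = (1/2)^(114/34) ≈ 0.097873.
Cmin,ss = (D/Vd)·f/(1−f), so D = Cmin,ss·Vd·(1−f)/f.
D = 7 × 154 × (1−f)/f ≈ 7 × 154 × 9.21732 ≈ 9936.27 mg.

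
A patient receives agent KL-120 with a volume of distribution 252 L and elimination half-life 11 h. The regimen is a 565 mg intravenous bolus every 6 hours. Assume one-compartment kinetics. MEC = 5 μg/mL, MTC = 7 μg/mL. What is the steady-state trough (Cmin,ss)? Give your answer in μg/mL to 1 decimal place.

k = ln2/t½ = ln2/11 ≈ 0.063013 h⁻¹; fraction remaining f = e^(−kτ) = e^(−0.063013×6) ≈ 0.6852.
At steady state, accumulation factor R = 1/(1 − e^(−kτ)) ≈ 3.1766.
Single-dose peak C₀ = D/Vd = 565/252 ≈ 2.242 μg/mL.
Steady-state peak Cmax,ss = C₀·R ≈ 2.242 × 3.1766 ≈ 7.122 μg/mL.
One interval later, Cmin,ss = Cmax,ss·e^(−kτ) ≈ 7.122 × 0.6852 ≈ 4.880 μg/mL.
Trough 4.9 μg/mL vs MEC 5 μg/mL: subtherapeutic.

4.9 μg/mL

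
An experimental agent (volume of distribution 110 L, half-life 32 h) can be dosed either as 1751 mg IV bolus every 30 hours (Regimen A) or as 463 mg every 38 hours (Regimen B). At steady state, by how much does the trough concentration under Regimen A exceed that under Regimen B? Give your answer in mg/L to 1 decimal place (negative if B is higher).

Regimen A: f = (1/2)^(30/32) ≈ 0.5221; Cmin,ss = (1751/110)·f/(1−f) ≈ 17.390 mg/L.
Regimen B: f = (1/2)^(38/32) ≈ 0.4391; Cmin,ss = (463/110)·f/(1−f) ≈ 3.295 mg/L.
Difference ≈ 17.390 − 3.295 ≈ 14.095 mg/L.

14.1 mg/L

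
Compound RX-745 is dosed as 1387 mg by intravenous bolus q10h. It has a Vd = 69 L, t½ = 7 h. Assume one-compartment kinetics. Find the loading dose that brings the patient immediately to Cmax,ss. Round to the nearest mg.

2207 mg

f = (1/2)^(10/7) ≈ 0.371499; accumulation ratio R = 1/(1−f) ≈ 1.59109.
Loading dose to hit Cmax,ss on first dose: D_load = D_maint·R ≈ 1387 × 1.59109 ≈ 2206.84 mg.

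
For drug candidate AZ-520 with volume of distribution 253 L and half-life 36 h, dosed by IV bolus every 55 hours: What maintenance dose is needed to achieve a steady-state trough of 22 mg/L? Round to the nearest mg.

τ/t½ = 55/36 ≈ 1.5278, so f = (1/2)^(55/36) ≈ 0.346811.
Cmin,ss = (D/Vd)·f/(1−f), so D = Cmin,ss·Vd·(1−f)/f.
D = 22 × 253 × (1−f)/f ≈ 22 × 253 × 1.88341 ≈ 10483.06 mg.

10483 mg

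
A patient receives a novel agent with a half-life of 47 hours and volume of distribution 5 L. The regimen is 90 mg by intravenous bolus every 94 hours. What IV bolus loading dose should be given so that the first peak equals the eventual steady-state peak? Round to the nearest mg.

f = (1/2)^(94/47) ≈ 0.250000; accumulation ratio R = 1/(1−f) ≈ 1.33333.
Loading dose to hit Cmax,ss on first dose: D_load = D_maint·R ≈ 90 × 1.33333 ≈ 120.00 mg.

120 mg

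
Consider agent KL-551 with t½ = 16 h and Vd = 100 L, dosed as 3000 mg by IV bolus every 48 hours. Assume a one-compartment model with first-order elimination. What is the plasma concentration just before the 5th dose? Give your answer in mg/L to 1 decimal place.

4.3 mg/L

f = (1/2)^(τ/t½) = (1/2)^(48/16) ≈ 0.1250.
C₀ = D/Vd = 3000/100 ≈ 30.000 mg/L.
Before the 5th dose, 4 doses have been given. Superposition: Cmin = C₀·(f + f² + … + f^4).
≈ 30.000 × (0.1250 + 0.0156 + 0.0020 + 0.0002) ≈ 30.000 × 0.1428 ≈ 4.284 mg/L.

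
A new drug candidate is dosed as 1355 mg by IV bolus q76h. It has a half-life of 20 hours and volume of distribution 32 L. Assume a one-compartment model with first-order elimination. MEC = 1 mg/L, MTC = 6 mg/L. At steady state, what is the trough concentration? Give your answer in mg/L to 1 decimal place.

τ/t½ = 76/20 ≈ 3.8, so fraction remaining f = (1/2)^(76/20) ≈ 0.0718.
Each bolus raises the concentration by D/Vd = 1355/32 ≈ 42.344 mg/L.
Steady-state trough Cmin,ss = C₀·f/(1−f) ≈ 42.344 × 0.0718/0.9282 ≈ 3.275 mg/L.
Trough 3.3 mg/L vs MEC 1 mg/L: adequate.

3.3 mg/L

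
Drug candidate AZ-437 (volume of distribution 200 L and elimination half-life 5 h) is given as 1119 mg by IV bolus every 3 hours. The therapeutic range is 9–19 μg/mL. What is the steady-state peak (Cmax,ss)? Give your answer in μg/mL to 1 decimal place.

16.4 μg/mL

k = ln2/t½ = ln2/5 ≈ 0.138629 h⁻¹; fraction remaining f = e^(−kτ) = e^(−0.138629×3) ≈ 0.6598.
Accumulation ratio R = 1/(1 − f) ≈ 1/0.3402 ≈ 2.9394.
Single-dose peak C₀ = D/Vd = 1119/200 ≈ 5.595 μg/mL.
Steady-state peak Cmax,ss = C₀·R ≈ 5.595 × 2.9394 ≈ 16.446 μg/mL.
Peak 16.4 μg/mL vs MTC 19 μg/mL: below toxic threshold.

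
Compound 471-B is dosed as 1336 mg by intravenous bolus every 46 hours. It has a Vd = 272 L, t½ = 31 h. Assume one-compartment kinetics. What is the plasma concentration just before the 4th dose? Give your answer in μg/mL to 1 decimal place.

2.6 μg/mL

f = (1/2)^(τ/t½) = (1/2)^(46/31) ≈ 0.3575.
C₀ = D/Vd = 1336/272 ≈ 4.912 μg/mL.
Before the 4th dose, 3 doses have been given. Superposition: Cmin = C₀·(f + f² + … + f^3).
≈ 4.912 × (0.3575 + 0.1278 + 0.0457) ≈ 4.912 × 0.5310 ≈ 2.608 μg/mL.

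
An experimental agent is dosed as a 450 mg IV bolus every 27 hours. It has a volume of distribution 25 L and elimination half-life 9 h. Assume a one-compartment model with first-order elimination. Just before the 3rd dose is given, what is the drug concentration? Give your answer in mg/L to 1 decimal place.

2.5 mg/L

f = (1/2)^(τ/t½) = (1/2)^(27/9) ≈ 0.1250.
C₀ = D/Vd = 450/25 ≈ 18.000 mg/L.
Before the 3rd dose, 2 doses have been given. Superposition: Cmin = C₀·(f + f²).
≈ 18.000 × (0.1250 + 0.0156) ≈ 18.000 × 0.1406 ≈ 2.531 mg/L.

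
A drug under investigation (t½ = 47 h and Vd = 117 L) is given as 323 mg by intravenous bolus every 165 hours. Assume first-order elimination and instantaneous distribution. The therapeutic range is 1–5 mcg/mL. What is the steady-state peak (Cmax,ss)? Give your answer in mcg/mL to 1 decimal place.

3.0 mcg/mL

τ/t½ = 165/47 ≈ 3.5106, so fraction remaining f = (1/2)^(165/47) ≈ 0.0877.
Accumulation ratio R = 1/(1 − f) ≈ 1/0.9123 ≈ 1.0961.
Each bolus raises the concentration by D/Vd = 323/117 ≈ 2.761 mcg/mL.
Steady-state peak Cmax,ss = C₀·R ≈ 2.761 × 1.0961 ≈ 3.026 mcg/mL.
Peak 3.0 mcg/mL vs MTC 5 mcg/mL: below toxic threshold.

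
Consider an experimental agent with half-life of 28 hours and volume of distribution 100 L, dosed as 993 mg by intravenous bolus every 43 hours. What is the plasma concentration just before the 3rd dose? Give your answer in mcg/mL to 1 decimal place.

f = (1/2)^(τ/t½) = (1/2)^(43/28) ≈ 0.3449.
C₀ = D/Vd = 993/100 ≈ 9.930 mcg/mL.
Before the 3rd dose, 2 doses have been given. Superposition: Cmin = C₀·(f + f²).
≈ 9.930 × (0.3449 + 0.1190) ≈ 9.930 × 0.4639 ≈ 4.607 mcg/mL.

4.6 mcg/mL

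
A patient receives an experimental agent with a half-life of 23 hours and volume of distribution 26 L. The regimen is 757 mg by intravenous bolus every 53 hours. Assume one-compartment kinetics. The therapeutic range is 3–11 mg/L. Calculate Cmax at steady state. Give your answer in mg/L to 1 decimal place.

Over one 53-h interval, 53/23 ≈ 2.3043 half-lives elapse, leaving f ≈ 0.2025 of each dose.
Accumulation ratio R = 1/(1 − f) ≈ 1/0.7975 ≈ 1.2539.
Each bolus raises the concentration by D/Vd = 757/26 ≈ 29.115 mg/L.
Steady-state peak Cmax,ss = C₀·R ≈ 29.115 × 1.2539 ≈ 36.507 mg/L.
Peak 36.5 mg/L vs MTC 11 mg/L: exceeds toxic threshold.

36.5 mg/L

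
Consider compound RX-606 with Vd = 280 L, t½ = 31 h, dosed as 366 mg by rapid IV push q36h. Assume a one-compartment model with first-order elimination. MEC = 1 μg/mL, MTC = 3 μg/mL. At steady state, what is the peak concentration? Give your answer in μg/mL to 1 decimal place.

Over one 36-h interval, 36/31 ≈ 1.1613 half-lives elapse, leaving f ≈ 0.4471 of each dose.
At steady state, accumulation factor R = 1/(1 − e^(−kτ)) ≈ 1.8086.
Each bolus raises the concentration by D/Vd = 366/280 ≈ 1.307 μg/mL.
Steady-state peak Cmax,ss = C₀·R ≈ 1.307 × 1.8086 ≈ 2.364 μg/mL.
Peak 2.4 μg/mL vs MTC 3 μg/mL: below toxic threshold.

2.4 μg/mL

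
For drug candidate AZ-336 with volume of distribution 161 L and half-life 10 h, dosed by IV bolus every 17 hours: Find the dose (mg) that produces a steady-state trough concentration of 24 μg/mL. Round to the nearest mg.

8690 mg

τ/t½ = 17/10 ≈ 1.7, so f = (1/2)^(17/10) ≈ 0.307786.
Cmin,ss = (D/Vd)·f/(1−f), so D = Cmin,ss·Vd·(1−f)/f.
D = 24 × 161 × (1−f)/f ≈ 24 × 161 × 2.24901 ≈ 8690.17 mg.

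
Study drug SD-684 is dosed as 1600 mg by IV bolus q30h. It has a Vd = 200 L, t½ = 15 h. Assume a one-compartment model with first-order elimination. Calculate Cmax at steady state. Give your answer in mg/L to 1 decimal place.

τ = 30 h = 2 half-lives, so f = (1/2)^2 = 0.25.
At steady state, R = 1/(1 − 0.25) = 4/3.
Single-dose peak C₀ = D/Vd = 1600/200 = 8 mg/L.
Steady-state peak Cmax,ss = C₀·R = 8 × 4/3 ≈ 10.667 mg/L.

10.7 mg/L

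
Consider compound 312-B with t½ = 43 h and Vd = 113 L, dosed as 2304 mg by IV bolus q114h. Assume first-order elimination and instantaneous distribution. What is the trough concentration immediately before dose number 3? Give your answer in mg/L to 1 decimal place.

f = (1/2)^(τ/t½) = (1/2)^(114/43) ≈ 0.1592.
C₀ = D/Vd = 2304/113 ≈ 20.389 mg/L.
Before the 3rd dose, 2 doses have been given. Superposition: Cmin = C₀·(f + f²).
≈ 20.389 × (0.1592 + 0.0253) ≈ 20.389 × 0.1845 ≈ 3.762 mg/L.

3.8 mg/L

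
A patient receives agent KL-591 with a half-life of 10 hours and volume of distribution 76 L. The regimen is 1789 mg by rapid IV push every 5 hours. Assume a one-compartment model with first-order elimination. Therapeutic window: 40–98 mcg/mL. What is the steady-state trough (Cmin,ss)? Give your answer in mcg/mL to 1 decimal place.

τ/t½ = 5/10 ≈ 0.5, so fraction remaining f = (1/2)^(5/10) ≈ 0.7071.
Each bolus raises the concentration by D/Vd = 1789/76 ≈ 23.539 mcg/mL.
Steady-state trough Cmin,ss = C₀·f/(1−f) ≈ 23.539 × 0.7071/0.2929 ≈ 56.826 mcg/mL.
Trough 56.8 mcg/mL vs MEC 40 mcg/mL: adequate.

56.8 mcg/mL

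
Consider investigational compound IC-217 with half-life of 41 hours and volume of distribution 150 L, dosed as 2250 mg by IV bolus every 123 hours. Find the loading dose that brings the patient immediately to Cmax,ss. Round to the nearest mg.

f = (1/2)^(123/41) ≈ 0.125000; accumulation ratio R = 1/(1−f) ≈ 1.14286.
Loading dose to hit Cmax,ss on first dose: D_load = D_maint·R ≈ 2250 × 1.14286 ≈ 2571.43 mg.

2571 mg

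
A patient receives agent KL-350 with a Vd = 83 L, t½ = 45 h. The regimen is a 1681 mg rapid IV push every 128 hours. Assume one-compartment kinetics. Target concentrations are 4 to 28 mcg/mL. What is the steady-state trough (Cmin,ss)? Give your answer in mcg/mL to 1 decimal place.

3.3 mcg/mL

τ/t½ = 128/45 ≈ 2.8444, so fraction remaining f = (1/2)^(128/45) ≈ 0.1392.
Single-dose peak C₀ = D/Vd = 1681/83 ≈ 20.253 mcg/mL.
Steady-state trough Cmin,ss = C₀·f/(1−f) ≈ 20.253 × 0.1392/0.8608 ≈ 3.275 mcg/mL.
Trough 3.3 mcg/mL vs MEC 4 mcg/mL: subtherapeutic.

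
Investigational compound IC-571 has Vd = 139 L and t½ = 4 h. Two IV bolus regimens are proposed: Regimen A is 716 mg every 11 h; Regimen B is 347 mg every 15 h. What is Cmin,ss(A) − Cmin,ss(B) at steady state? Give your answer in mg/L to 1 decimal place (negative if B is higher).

Regimen A: f = (1/2)^(11/4) ≈ 0.1487; Cmin,ss = (716/139)·f/(1−f) ≈ 0.900 mg/L.
Regimen B: f = (1/2)^(15/4) ≈ 0.0743; Cmin,ss = (347/139)·f/(1−f) ≈ 0.200 mg/L.
Difference ≈ 0.900 − 0.200 ≈ 0.700 mg/L.

0.7 mg/L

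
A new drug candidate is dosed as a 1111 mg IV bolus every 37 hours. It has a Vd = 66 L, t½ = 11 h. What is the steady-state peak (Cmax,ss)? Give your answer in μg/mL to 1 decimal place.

18.6 μg/mL

Over one 37-h interval, 37/11 ≈ 3.3636 half-lives elapse, leaving f ≈ 0.0972 of each dose.
Accumulation ratio R = 1/(1 − f) ≈ 1/0.9028 ≈ 1.1077.
Single-dose peak C₀ = D/Vd = 1111/66 ≈ 16.833 μg/mL.
Steady-state peak Cmax,ss = C₀·R ≈ 16.833 × 1.1077 ≈ 18.646 μg/mL.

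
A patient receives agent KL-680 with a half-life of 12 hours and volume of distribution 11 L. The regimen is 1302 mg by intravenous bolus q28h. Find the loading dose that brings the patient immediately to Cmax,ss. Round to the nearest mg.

f = (1/2)^(28/12) ≈ 0.198425; accumulation ratio R = 1/(1−f) ≈ 1.24754.
Loading dose to hit Cmax,ss on first dose: D_load = D_maint·R ≈ 1302 × 1.24754 ≈ 1624.30 mg.

1624 mg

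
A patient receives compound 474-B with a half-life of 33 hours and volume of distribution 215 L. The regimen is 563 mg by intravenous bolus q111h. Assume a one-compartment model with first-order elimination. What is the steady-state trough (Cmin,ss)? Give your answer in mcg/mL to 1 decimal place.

k = ln2/t½ = ln2/33 ≈ 0.021004 h⁻¹; fraction remaining f = e^(−kτ) = e^(−0.021004×111) ≈ 0.0972.
Single-dose peak C₀ = D/Vd = 563/215 ≈ 2.619 mcg/mL.
Steady-state trough Cmin,ss = C₀·f/(1−f) ≈ 2.619 × 0.0972/0.9028 ≈ 0.282 mcg/mL.

0.3 mcg/mL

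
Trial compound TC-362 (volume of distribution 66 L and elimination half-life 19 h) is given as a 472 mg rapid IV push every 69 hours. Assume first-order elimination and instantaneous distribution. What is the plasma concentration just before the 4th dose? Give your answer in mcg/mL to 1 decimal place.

0.6 mcg/mL

f = (1/2)^(τ/t½) = (1/2)^(69/19) ≈ 0.0807.
C₀ = D/Vd = 472/66 ≈ 7.152 mcg/mL.
Before the 4th dose, 3 doses have been given. Superposition: Cmin = C₀·(f + f² + … + f^3).
≈ 7.152 × (0.0807 + 0.0065 + 0.0005) ≈ 7.152 × 0.0877 ≈ 0.627 mcg/mL.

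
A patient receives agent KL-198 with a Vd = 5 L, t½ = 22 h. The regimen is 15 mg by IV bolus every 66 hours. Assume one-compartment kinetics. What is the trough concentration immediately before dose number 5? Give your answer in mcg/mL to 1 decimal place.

f = (1/2)^(τ/t½) = (1/2)^(66/22) ≈ 0.1250.
C₀ = D/Vd = 15/5 ≈ 3.000 mcg/mL.
Before the 5th dose, 4 doses have been given. Superposition: Cmin = C₀·(f + f² + … + f^4).
≈ 3.000 × (0.1250 + 0.0156 + 0.0020 + 0.0002) ≈ 3.000 × 0.1428 ≈ 0.428 mcg/mL.

0.4 mcg/mL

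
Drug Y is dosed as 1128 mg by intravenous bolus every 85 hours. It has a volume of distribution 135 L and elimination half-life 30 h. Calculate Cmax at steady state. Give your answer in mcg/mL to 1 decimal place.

k = ln2/t½ = ln2/30 ≈ 0.023105 h⁻¹; fraction remaining f = e^(−kτ) = e^(−0.023105×85) ≈ 0.1403.
Accumulation ratio R = 1/(1 − f) ≈ 1/0.8597 ≈ 1.1632.
Each bolus raises the concentration by D/Vd = 1128/135 ≈ 8.356 mcg/mL.
Steady-state peak Cmax,ss = C₀·R ≈ 8.356 × 1.1632 ≈ 9.720 mcg/mL.

9.7 mcg/mL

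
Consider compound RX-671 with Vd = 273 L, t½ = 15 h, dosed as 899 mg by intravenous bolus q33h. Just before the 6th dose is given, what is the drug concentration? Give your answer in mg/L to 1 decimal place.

f = (1/2)^(τ/t½) = (1/2)^(33/15) ≈ 0.2176.
C₀ = D/Vd = 899/273 ≈ 3.293 mg/L.
Before the 6th dose, 5 doses have been given. Superposition: Cmin = C₀·(f + f² + … + f^5).
≈ 3.293 × (0.2176 + 0.0473 + 0.0103 + 0.0022 + 0.0005) ≈ 3.293 × 0.2779 ≈ 0.915 mg/L.

0.9 mg/L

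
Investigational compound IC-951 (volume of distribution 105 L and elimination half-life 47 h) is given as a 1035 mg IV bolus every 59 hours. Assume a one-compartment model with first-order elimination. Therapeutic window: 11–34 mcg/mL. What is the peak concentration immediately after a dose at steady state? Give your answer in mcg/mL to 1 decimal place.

Over one 59-h interval, 59/47 ≈ 1.2553 half-lives elapse, leaving f ≈ 0.4189 of each dose.
At steady state, accumulation factor R = 1/(1 − e^(−kτ)) ≈ 1.7209.
Each bolus raises the concentration by D/Vd = 1035/105 ≈ 9.857 mcg/mL.
Steady-state peak Cmax,ss = C₀·R ≈ 9.857 × 1.7209 ≈ 16.963 mcg/mL.
Peak 17.0 mcg/mL vs MTC 34 mcg/mL: below toxic threshold.

17.0 mcg/mL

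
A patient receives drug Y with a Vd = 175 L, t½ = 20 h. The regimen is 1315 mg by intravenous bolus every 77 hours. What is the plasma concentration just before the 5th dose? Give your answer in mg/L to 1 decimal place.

f = (1/2)^(τ/t½) = (1/2)^(77/20) ≈ 0.0693.
C₀ = D/Vd = 1315/175 ≈ 7.514 mg/L.
Before the 5th dose, 4 doses have been given. Superposition: Cmin = C₀·(f + f² + … + f^4).
≈ 7.514 × (0.0693 + 0.0048 + 0.0003 + 0.0000) ≈ 7.514 × 0.0744 ≈ 0.559 mg/L.

0.6 mg/L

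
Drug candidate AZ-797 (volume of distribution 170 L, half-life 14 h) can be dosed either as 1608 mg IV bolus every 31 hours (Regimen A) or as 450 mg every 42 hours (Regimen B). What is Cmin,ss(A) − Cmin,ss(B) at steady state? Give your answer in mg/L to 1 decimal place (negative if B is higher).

2.2 mg/L

Regimen A: f = (1/2)^(31/14) ≈ 0.2155; Cmin,ss = (1608/170)·f/(1−f) ≈ 2.598 mg/L.
Regimen B: f = (1/2)^(42/14) ≈ 0.1250; Cmin,ss = (450/170)·f/(1−f) ≈ 0.378 mg/L.
Difference ≈ 2.598 − 0.378 ≈ 2.220 mg/L.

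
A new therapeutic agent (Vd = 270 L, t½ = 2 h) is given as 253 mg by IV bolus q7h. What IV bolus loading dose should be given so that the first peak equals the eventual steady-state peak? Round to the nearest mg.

f = (1/2)^(7/2) ≈ 0.088388; accumulation ratio R = 1/(1−f) ≈ 1.09696.
Loading dose to hit Cmax,ss on first dose: D_load = D_maint·R ≈ 253 × 1.09696 ≈ 277.53 mg.

278 mg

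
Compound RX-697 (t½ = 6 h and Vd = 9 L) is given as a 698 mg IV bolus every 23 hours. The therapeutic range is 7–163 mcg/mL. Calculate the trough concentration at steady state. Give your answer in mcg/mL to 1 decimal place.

τ/t½ = 23/6 ≈ 3.8333, so fraction remaining f = (1/2)^(23/6) ≈ 0.0702.
Each bolus raises the concentration by D/Vd = 698/9 ≈ 77.556 mcg/mL.
Steady-state trough Cmin,ss = C₀·f/(1−f) ≈ 77.556 × 0.0702/0.9298 ≈ 5.855 mcg/mL.
Trough 5.9 mcg/mL vs MEC 7 mcg/mL: subtherapeutic.

5.9 mcg/mL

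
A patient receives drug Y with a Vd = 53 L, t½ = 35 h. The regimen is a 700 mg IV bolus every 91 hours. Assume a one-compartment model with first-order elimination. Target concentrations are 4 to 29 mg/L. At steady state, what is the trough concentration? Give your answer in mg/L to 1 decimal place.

2.6 mg/L

k = ln2/t½ = ln2/35 ≈ 0.019804 h⁻¹; fraction remaining f = e^(−kτ) = e^(−0.019804×91) ≈ 0.1649.
Each bolus raises the concentration by D/Vd = 700/53 ≈ 13.208 mg/L.
Steady-state trough Cmin,ss = C₀·f/(1−f) ≈ 13.208 × 0.1649/0.8351 ≈ 2.608 mg/L.
Trough 2.6 mg/L vs MEC 4 mg/L: subtherapeutic.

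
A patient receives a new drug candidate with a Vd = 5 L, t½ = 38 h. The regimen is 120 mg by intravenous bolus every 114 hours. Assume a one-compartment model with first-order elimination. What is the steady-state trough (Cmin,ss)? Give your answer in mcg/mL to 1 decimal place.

τ = 114 h = 3 half-lives, so f = (1/2)^3 = 0.125.
At steady state, R = 1/(1 − 0.125) = 8/7.
Single-dose peak C₀ = D/Vd = 120/5 = 24 mcg/mL.
Steady-state peak Cmax,ss = C₀·R = 24 × 8/7 ≈ 27.429 mcg/mL.
Steady-state trough Cmin,ss = Cmax,ss·f ≈ 27.429 × 0.125 ≈ 3.429 mcg/mL.

3.4 mcg/mL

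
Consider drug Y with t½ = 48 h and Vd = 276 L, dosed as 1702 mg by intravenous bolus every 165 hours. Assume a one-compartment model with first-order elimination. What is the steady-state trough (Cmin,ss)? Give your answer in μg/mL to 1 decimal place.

0.6 μg/mL

Over one 165-h interval, 165/48 ≈ 3.4375 half-lives elapse, leaving f ≈ 0.0923 of each dose.
Accumulation ratio R = 1/(1 − f) ≈ 1/0.9077 ≈ 1.1017.
Single-dose peak C₀ = D/Vd = 1702/276 ≈ 6.167 μg/mL.
Cmax,ss = C₀/(1 − f) ≈ 6.167/0.9077 ≈ 6.794 μg/mL.
Steady-state trough Cmin,ss = Cmax,ss·f ≈ 6.794 × 0.0923 ≈ 0.627 μg/mL.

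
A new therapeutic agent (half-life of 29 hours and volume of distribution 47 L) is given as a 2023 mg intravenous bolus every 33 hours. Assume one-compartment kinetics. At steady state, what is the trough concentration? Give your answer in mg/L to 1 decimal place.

Over one 33-h interval, 33/29 ≈ 1.1379 half-lives elapse, leaving f ≈ 0.4544 of each dose.
At steady state, accumulation factor R = 1/(1 − e^(−kτ)) ≈ 1.8328.
Single-dose peak C₀ = D/Vd = 2023/47 ≈ 43.043 mg/L.
Cmax,ss = C₀/(1 − f) ≈ 43.043/0.5456 ≈ 78.891 mg/L.
One interval later, Cmin,ss = Cmax,ss·e^(−kτ) ≈ 78.891 × 0.4544 ≈ 35.848 mg/L.

35.8 mg/L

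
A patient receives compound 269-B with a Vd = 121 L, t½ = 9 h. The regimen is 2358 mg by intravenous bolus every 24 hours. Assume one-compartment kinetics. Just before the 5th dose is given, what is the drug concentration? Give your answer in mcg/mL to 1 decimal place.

3.6 mcg/mL

f = (1/2)^(τ/t½) = (1/2)^(24/9) ≈ 0.1575.
C₀ = D/Vd = 2358/121 ≈ 19.488 mcg/mL.
Before the 5th dose, 4 doses have been given. Superposition: Cmin = C₀·(f + f² + … + f^4).
≈ 19.488 × (0.1575 + 0.0248 + 0.0039 + 0.0006) ≈ 19.488 × 0.1868 ≈ 3.640 mcg/mL.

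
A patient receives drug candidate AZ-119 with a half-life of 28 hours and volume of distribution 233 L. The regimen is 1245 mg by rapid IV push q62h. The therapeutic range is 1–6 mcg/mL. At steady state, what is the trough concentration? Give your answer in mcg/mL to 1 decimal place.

k = ln2/t½ = ln2/28 ≈ 0.024755 h⁻¹; fraction remaining f = e^(−kτ) = e^(−0.024755×62) ≈ 0.2155.
Each bolus raises the concentration by D/Vd = 1245/233 ≈ 5.343 mcg/mL.
Steady-state trough Cmin,ss = C₀·f/(1−f) ≈ 5.343 × 0.2155/0.7845 ≈ 1.468 mcg/mL.
Trough 1.5 mcg/mL vs MEC 1 mcg/mL: adequate.

1.5 mcg/mL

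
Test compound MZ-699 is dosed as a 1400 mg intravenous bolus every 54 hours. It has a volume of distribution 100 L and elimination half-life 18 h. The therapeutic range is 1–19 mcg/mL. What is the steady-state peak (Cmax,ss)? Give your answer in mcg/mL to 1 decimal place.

τ = 54 h = 3 half-lives, so f = (1/2)^3 = 0.125.
At steady state, R = 1/(1 − 0.125) = 8/7.
Single-dose peak C₀ = D/Vd = 1400/100 = 14 mcg/mL.
Steady-state peak Cmax,ss = C₀·R = 14 × 8/7 ≈ 16.000 mcg/mL.
Peak 16.0 mcg/mL vs MTC 19 mcg/mL: below toxic threshold.

16.0 mcg/mL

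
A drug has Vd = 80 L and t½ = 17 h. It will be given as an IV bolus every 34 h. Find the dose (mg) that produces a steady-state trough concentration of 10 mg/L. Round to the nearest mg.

τ/t½ = 34/17 ≈ 2, so f = (1/2)^(34/17) ≈ 0.250000.
Cmin,ss = (D/Vd)·f/(1−f), so D = Cmin,ss·Vd·(1−f)/f.
D = 10 × 80 × (1−f)/f ≈ 10 × 80 × 3.00000 ≈ 2400.00 mg.

2400 mg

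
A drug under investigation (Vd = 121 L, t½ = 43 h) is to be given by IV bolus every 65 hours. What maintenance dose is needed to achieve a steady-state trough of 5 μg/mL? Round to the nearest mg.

τ/t½ = 65/43 ≈ 1.5116, so f = (1/2)^(65/43) ≈ 0.350715.
Cmin,ss = (D/Vd)·f/(1−f), so D = Cmin,ss·Vd·(1−f)/f.
D = 5 × 121 × (1−f)/f ≈ 5 × 121 × 1.85132 ≈ 1120.05 mg.

1120 mg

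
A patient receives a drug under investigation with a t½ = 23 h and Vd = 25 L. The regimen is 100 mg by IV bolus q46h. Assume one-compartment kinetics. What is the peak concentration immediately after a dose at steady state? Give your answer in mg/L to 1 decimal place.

5.3 mg/L

The dosing interval is 2 half-lives, so f = 2^(−2) = 0.25.
At steady state, R = 1/(1 − 0.25) = 4/3.
Single-dose peak C₀ = D/Vd = 100/25 = 4 mg/L.
Steady-state peak Cmax,ss = C₀·R = 4 × 4/3 ≈ 5.333 mg/L.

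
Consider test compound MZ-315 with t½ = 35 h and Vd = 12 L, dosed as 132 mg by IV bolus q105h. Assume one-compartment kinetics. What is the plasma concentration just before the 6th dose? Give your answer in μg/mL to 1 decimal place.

f = (1/2)^(τ/t½) = (1/2)^(105/35) ≈ 0.1250.
C₀ = D/Vd = 132/12 ≈ 11.000 μg/mL.
Before the 6th dose, 5 doses have been given. Superposition: Cmin = C₀·(f + f² + … + f^5).
≈ 11.000 × (0.1250 + 0.0156 + 0.0020 + 0.0002 + 0.0000) ≈ 11.000 × 0.1428 ≈ 1.571 μg/mL.

1.6 μg/mL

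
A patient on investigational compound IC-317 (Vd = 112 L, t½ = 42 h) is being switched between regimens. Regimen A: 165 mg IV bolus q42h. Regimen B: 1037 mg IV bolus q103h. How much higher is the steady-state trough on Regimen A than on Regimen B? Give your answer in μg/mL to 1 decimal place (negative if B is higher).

Regimen A: f = (1/2)^(42/42) ≈ 0.5000; Cmin,ss = (165/112)·f/(1−f) ≈ 1.473 μg/mL.
Regimen B: f = (1/2)^(103/42) ≈ 0.1827; Cmin,ss = (1037/112)·f/(1−f) ≈ 2.070 μg/mL.
Difference ≈ 1.473 − 2.070 ≈ -0.597 μg/mL.

-0.6 μg/mL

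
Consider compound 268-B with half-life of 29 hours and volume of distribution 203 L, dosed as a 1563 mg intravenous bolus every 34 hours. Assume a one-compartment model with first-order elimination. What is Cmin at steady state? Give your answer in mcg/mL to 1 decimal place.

6.1 mcg/mL

Over one 34-h interval, 34/29 ≈ 1.1724 half-lives elapse, leaving f ≈ 0.4437 of each dose.
Single-dose peak C₀ = D/Vd = 1563/203 ≈ 7.700 mcg/mL.
Steady-state trough Cmin,ss = C₀·f/(1−f) ≈ 7.700 × 0.4437/0.5563 ≈ 6.141 mcg/mL.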